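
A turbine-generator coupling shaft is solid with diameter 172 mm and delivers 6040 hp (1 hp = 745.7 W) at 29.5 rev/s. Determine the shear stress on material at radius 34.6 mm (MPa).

ω = 2π·29.5 = 185.4 rad/s, so T = P/ω = 6040×745.7 / 185.4 = 24300 N·m.
J = πd⁴/32 = π(0.172)⁴/32 = 8.592×10^-5 m⁴.
Shear stress varies linearly with radius: τ = T·r/J = 24300 × 0.0346 / 8.592×10^-5 = 9.785×10^6 Pa.

9.79 MPa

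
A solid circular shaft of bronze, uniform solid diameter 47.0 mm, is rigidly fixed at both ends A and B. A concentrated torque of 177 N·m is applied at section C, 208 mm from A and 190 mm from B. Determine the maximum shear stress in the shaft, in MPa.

4.54 MPa

With uniform GJ and both ends fixed, compatibility θ_AC = θ_CB gives T_A·a = T_B·b, together with T_A + T_B = T₀.
T_A = T₀·b/(a+b) = 177.0·190/398.0 = 84.50 N·m; T_B = 92.50 N·m.
τ in each portion: τ_AC = 4.14×10^6 Pa, τ_CB = 4.54×10^6 Pa; maximum is in CB.
τ_max = T_CB·r/J = 92.50·0.0235/4.79×10^-7 = 4.538×10^6 Pa.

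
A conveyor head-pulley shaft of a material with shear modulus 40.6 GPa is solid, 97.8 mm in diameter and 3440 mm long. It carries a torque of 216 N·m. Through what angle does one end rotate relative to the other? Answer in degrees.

0.117°

J = πd⁴/32 = π(0.0978)⁴/32 = 8.982×10^-6 m⁴.
θ = T·L/(G·J) = 216.0 × 3.44 / (40.6×10⁹ × 8.982×10^-6) = 2.038×10^-3 rad.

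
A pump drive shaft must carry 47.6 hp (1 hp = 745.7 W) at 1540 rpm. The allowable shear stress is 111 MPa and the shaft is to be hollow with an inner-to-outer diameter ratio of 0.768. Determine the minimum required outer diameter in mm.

24.9 mm

ω = 2π·1540/60 = 161.3 rad/s, so T = P/ω = 47.6×745.7 / 161.3 = 220.1 N·m.
For a hollow shaft with d_i/d_o = 0.768: τ_max = 16T/(π d_o³ (1−k⁴)), so d_o = [16T/(π τ_allow (1−k⁴))]^(1/3) = [16·220.1/(π·1.11×10^8·0.6521)]^(1/3) = 0.02493 m.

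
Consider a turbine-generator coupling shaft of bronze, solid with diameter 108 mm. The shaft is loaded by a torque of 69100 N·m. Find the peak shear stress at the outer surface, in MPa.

J = πd⁴/32 = π(0.108)⁴/32 = 1.336×10^-5 m⁴.
τ_max = T·r/J = 69100 × 0.0540 / 1.336×10^-5 = 2.794×10^8 Pa.

279 MPa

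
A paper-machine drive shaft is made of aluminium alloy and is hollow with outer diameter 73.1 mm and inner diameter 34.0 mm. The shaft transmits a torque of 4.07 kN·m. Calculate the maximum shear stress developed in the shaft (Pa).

J = π(d_o⁴ − d_i⁴)/32 = π(0.0731⁴ − 0.0340⁴)/32 = 2.672×10^-6 m⁴.
τ_max = T·r/J = 4070 × 0.0365 / 2.672×10^-6 = 5.567×10^7 Pa.

5.57e7 Pa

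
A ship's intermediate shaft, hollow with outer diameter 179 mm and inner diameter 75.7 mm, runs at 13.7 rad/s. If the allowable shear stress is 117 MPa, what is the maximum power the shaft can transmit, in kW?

1750 kW

J = π(d_o⁴ − d_i⁴)/32 = π(0.179⁴ − 0.0757⁴)/32 = 9.756×10^-5 m⁴.
T_max = τ_allow·J/r = 1.17×10^8 × 9.756×10^-5 / 0.0895 = 127500 N·m.
ω = 13.7 rad/s, so P_max = T_max·ω = 1.747×10^6 W.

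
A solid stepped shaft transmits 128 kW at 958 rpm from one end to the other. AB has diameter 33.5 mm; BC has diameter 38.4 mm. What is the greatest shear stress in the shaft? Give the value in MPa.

173 MPa

ω = 2π·958/60 = 100.3 rad/s, so T = P/ω = 128×10³ / 100.3 = 1276 N·m.
Under the same torque, τ_max = 16T/(πd³) is largest where d is smallest — segment AB (d = 33.5 mm).
τ_max = 16·1276/(π·(0.0335)³) = 1.728×10^8 Pa.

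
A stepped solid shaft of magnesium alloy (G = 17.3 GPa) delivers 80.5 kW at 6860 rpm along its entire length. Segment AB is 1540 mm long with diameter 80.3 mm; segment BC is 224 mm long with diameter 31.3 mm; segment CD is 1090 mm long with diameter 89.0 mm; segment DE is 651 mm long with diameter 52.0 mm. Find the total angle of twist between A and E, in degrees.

1.42°

ω = 2π·6860/60 = 718.4 rad/s, so T = P/ω = 80.5×10³ / 718.4 = 112.1 N·m.
J_AB = π(0.0803)⁴/32 = 4.08×10^-6 m⁴; J_BC = π(0.0313)⁴/32 = 9.42×10^-8 m⁴; J_CD = π(0.0890)⁴/32 = 6.16×10^-6 m⁴; J_DE = π(0.0520)⁴/32 = 7.18×10^-7 m⁴.
θ = (T/G)·Σ L_i/J_i = (112.1/17.3×10⁹)·(1.54/4.08×10^-6 + 0.224/9.42×10^-8 + 1.09/6.16×10^-6 + 0.651/7.18×10^-7) = 0.02486 rad.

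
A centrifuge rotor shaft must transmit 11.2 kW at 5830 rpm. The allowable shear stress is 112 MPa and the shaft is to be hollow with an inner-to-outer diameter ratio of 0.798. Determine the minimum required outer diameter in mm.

ω = 2π·5830/60 = 610.5 rad/s, so T = P/ω = 11.2×10³ / 610.5 = 18.35 N·m.
For a hollow shaft with d_i/d_o = 0.798: τ_max = 16T/(π d_o³ (1−k⁴)), so d_o = [16T/(π τ_allow (1−k⁴))]^(1/3) = [16·18.35/(π·1.12×10^8·0.5945)]^(1/3) = 0.01120 m.

11.2 mm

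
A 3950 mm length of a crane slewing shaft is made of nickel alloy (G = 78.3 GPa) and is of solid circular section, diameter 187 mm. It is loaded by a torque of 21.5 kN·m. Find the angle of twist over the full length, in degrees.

0.518°

J = πd⁴/32 = π(0.187)⁴/32 = 1.201×10^-4 m⁴.
θ = T·L/(G·J) = 21500 × 3.95 / (78.3×10⁹ × 1.201×10^-4) = 9.035×10^-3 rad.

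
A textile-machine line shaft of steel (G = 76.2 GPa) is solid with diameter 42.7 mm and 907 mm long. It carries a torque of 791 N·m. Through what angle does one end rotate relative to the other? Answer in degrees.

J = πd⁴/32 = π(0.0427)⁴/32 = 3.264×10^-7 m⁴.
θ = T·L/(G·J) = 791.0 × 0.907 / (76.2×10⁹ × 3.264×10^-7) = 0.02885 rad.

1.65°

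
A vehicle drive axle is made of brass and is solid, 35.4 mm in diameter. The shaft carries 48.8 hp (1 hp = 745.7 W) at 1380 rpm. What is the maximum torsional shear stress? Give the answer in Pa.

2.89e7 Pa

ω = 2π·1380/60 = 144.5 rad/s, so T = P/ω = 48.8×745.7 / 144.5 = 251.8 N·m.
J = πd⁴/32 = π(0.0354)⁴/32 = 1.542×10^-7 m⁴.
τ_max = T·r/J = 251.8 × 0.0177 / 1.542×10^-7 = 2.891×10^7 Pa.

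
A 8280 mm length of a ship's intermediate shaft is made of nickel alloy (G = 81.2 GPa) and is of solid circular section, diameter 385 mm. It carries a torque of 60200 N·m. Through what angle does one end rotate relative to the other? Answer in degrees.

0.163°

J = πd⁴/32 = π(0.385)⁴/32 = 2.157×10^-3 m⁴.
θ = T·L/(G·J) = 60200 × 8.28 / (81.2×10⁹ × 2.157×10^-3) = 2.846×10^-3 rad.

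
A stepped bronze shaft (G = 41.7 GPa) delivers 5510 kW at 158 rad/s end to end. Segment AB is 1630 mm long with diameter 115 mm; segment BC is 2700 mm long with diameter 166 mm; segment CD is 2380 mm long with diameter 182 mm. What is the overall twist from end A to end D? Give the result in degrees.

ω = 158 rad/s, so T = P/ω = 5510×10³ / 158.0 = 34870 N·m.
J_AB = π(0.115)⁴/32 = 1.72×10^-5 m⁴; J_BC = π(0.166)⁴/32 = 7.45×10^-5 m⁴; J_CD = π(0.182)⁴/32 = 1.08×10^-4 m⁴.
θ = (T/G)·Σ L_i/J_i = (34870/41.7×10⁹)·(1.63/1.72×10^-5 + 2.70/7.45×10^-5 + 2.38/1.08×10^-4) = 0.1282 rad.

7.34°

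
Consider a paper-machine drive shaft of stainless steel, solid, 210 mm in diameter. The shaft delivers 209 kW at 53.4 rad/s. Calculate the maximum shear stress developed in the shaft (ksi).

0.312 ksi

ω = 53.4 rad/s, so T = P/ω = 209×10³ / 53.40 = 3914 N·m.
J = πd⁴/32 = π(0.210)⁴/32 = 1.909×10^-4 m⁴.
τ_max = T·r/J = 3914 × 0.105 / 1.909×10^-4 = 2.152×10^6 Pa.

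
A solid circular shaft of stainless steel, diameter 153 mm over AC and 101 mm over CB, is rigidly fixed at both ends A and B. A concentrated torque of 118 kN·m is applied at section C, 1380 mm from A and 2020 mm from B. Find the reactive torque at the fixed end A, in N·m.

104000 N·m

Compatibility: T_A·a/J_AC = T_B·b/J_CB with T_A + T_B = T₀.
J_AC = 5.38×10^-5 m⁴, J_CB = 1.02×10^-5 m⁴, so T_A = T₀·(J_AC/a)/((J_AC/a)+(J_CB/b)) = 104400 N·m, T_B = 13550 N·m.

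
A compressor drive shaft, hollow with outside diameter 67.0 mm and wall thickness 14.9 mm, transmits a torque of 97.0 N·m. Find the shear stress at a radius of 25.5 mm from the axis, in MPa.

1.38 MPa

J = π(d_o⁴ − d_i⁴)/32 = π(0.0670⁴ − 0.0372⁴)/32 = 1.790×10^-6 m⁴.
Shear stress varies linearly with radius: τ = T·r/J = 97.00 × 0.0255 / 1.790×10^-6 = 1.382×10^6 Pa.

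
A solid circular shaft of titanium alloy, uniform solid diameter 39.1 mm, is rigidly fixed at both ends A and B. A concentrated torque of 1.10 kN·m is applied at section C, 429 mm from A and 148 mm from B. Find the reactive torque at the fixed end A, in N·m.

With uniform GJ and both ends fixed, compatibility θ_AC = θ_CB gives T_A·a = T_B·b, together with T_A + T_B = T₀.
T_A = T₀·b/(a+b) = 1100·148/577.0 = 282.1 N·m; T_B = 817.9 N·m.

282 N·m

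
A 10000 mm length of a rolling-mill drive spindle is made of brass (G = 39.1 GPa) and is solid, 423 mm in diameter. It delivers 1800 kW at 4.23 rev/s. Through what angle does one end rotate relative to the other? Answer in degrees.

0.316°

ω = 2π·4.23 = 26.58 rad/s, so T = P/ω = 1800×10³ / 26.58 = 67730 N·m.
J = πd⁴/32 = π(0.423)⁴/32 = 3.143×10^-3 m⁴.
θ = T·L/(G·J) = 67730 × 10.0 / (39.1×10⁹ × 3.143×10^-3) = 5.511×10^-3 rad.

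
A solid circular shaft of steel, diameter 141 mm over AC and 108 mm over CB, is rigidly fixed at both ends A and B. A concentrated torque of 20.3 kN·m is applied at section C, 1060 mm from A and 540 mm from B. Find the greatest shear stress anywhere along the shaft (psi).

Compatibility: T_A·a/J_AC = T_B·b/J_CB with T_A + T_B = T₀.
J_AC = 3.88×10^-5 m⁴, J_CB = 1.34×10^-5 m⁴, so T_A = T₀·(J_AC/a)/((J_AC/a)+(J_CB/b)) = 12110 N·m, T_B = 8185 N·m.
τ in each portion: τ_AC = 2.20×10^7 Pa, τ_CB = 3.31×10^7 Pa; maximum is in CB.
τ_max = T_CB·r/J = 8185·0.0540/1.34×10^-5 = 3.309×10^7 Pa.

4800 psi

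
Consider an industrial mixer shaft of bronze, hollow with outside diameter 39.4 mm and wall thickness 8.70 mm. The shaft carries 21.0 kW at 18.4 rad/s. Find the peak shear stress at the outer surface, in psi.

ω = 18.4 rad/s, so T = P/ω = 21.0×10³ / 18.40 = 1141 N·m.
J = π(d_o⁴ − d_i⁴)/32 = π(0.0394⁴ − 0.0220⁴)/32 = 2.136×10^-7 m⁴.
τ_max = T·r/J = 1141 × 0.0197 / 2.136×10^-7 = 1.053×10^8 Pa.

15300 psi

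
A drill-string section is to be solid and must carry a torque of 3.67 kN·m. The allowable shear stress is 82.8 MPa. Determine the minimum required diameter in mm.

For a solid shaft τ_max = 16T/(πd³), so d = (16T/(π τ_allow))^(1/3) = (16·3670/(π·8.28×10^7))^(1/3) = 0.06089 m.

60.9 mm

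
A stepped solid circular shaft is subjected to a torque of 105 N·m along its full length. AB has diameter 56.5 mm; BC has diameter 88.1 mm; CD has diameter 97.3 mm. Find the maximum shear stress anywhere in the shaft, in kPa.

Under the same torque, τ_max = 16T/(πd³) is largest where d is smallest — segment AB (d = 56.5 mm).
τ_max = 16·105.0/(π·(0.0565)³) = 2.965×10^6 Pa.

2960 kPa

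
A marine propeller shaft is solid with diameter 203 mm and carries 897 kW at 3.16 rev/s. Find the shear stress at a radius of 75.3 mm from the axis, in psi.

2960 psi

ω = 2π·3.16 = 19.85 rad/s, so T = P/ω = 897×10³ / 19.85 = 45180 N·m.
J = πd⁴/32 = π(0.203)⁴/32 = 1.667×10^-4 m⁴.
Shear stress varies linearly with radius: τ = T·r/J = 45180 × 0.0753 / 1.667×10^-4 = 2.040×10^7 Pa.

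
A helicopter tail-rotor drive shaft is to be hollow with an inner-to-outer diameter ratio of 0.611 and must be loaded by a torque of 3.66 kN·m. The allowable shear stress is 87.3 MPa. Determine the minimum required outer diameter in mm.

For a hollow shaft with d_i/d_o = 0.611: τ_max = 16T/(π d_o³ (1−k⁴)), so d_o = [16T/(π τ_allow (1−k⁴))]^(1/3) = [16·3660/(π·8.73×10^7·0.8606)]^(1/3) = 0.06284 m.

62.8 mm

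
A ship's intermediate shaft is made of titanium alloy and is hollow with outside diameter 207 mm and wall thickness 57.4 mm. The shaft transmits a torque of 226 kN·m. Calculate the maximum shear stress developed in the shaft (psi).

J = π(d_o⁴ − d_i⁴)/32 = π(0.207⁴ − 0.0922⁴)/32 = 1.732×10^-4 m⁴.
τ_max = T·r/J = 226000 × 0.103 / 1.732×10^-4 = 1.351×10^8 Pa.

19600 psi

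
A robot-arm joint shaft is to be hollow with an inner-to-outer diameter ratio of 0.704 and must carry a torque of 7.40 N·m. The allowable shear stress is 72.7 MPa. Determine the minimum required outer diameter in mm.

8.82 mm

For a hollow shaft with d_i/d_o = 0.704: τ_max = 16T/(π d_o³ (1−k⁴)), so d_o = [16T/(π τ_allow (1−k⁴))]^(1/3) = [16·7.400/(π·7.27×10^7·0.7544)]^(1/3) = 0.008825 m.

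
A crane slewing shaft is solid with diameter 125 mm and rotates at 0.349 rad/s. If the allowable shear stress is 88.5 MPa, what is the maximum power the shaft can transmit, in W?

J = πd⁴/32 = π(0.125)⁴/32 = 2.397×10^-5 m⁴.
T_max = τ_allow·J/r = 8.85×10^7 × 2.397×10^-5 / 0.0625 = 33940 N·m.
ω = 0.349 rad/s, so P_max = T_max·ω = 1.184×10^4 W.

11800 W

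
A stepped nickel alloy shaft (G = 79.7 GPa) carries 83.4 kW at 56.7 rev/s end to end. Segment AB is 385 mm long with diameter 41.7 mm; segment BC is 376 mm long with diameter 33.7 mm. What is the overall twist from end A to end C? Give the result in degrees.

0.718°

ω = 2π·56.7 = 356.3 rad/s, so T = P/ω = 83.4×10³ / 356.3 = 234.1 N·m.
J_AB = π(0.0417)⁴/32 = 2.97×10^-7 m⁴; J_BC = π(0.0337)⁴/32 = 1.27×10^-7 m⁴.
θ = (T/G)·Σ L_i/J_i = (234.1/79.7×10⁹)·(0.385/2.97×10^-7 + 0.376/1.27×10^-7) = 0.01253 rad.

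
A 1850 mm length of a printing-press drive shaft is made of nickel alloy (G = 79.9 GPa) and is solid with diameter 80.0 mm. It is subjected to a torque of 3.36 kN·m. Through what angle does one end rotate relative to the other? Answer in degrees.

1.11°

J = πd⁴/32 = π(0.0800)⁴/32 = 4.021×10^-6 m⁴.
θ = T·L/(G·J) = 3360 × 1.85 / (79.9×10⁹ × 4.021×10^-6) = 0.01935 rad.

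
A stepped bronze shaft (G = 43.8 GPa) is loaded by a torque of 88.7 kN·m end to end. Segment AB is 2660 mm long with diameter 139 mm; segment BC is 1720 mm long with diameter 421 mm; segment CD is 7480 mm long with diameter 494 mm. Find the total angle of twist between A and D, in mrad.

J_AB = π(0.139)⁴/32 = 3.66×10^-5 m⁴; J_BC = π(0.421)⁴/32 = 3.08×10^-3 m⁴; J_CD = π(0.494)⁴/32 = 5.85×10^-3 m⁴.
θ = (T/G)·Σ L_i/J_i = (88700/43.8×10⁹)·(2.66/3.66×10^-5 + 1.72/3.08×10^-3 + 7.48/5.85×10^-3) = 0.1507 rad.

151 mrad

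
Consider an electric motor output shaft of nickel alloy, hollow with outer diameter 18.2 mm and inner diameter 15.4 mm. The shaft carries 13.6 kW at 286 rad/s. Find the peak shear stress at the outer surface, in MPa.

ω = 286 rad/s, so T = P/ω = 13.6×10³ / 286.0 = 47.55 N·m.
J = π(d_o⁴ − d_i⁴)/32 = π(0.0182⁴ − 0.0154⁴)/32 = 5.250×10^-9 m⁴.
τ_max = T·r/J = 47.55 × 0.00910 / 5.250×10^-9 = 8.243×10^7 Pa.

82.4 MPa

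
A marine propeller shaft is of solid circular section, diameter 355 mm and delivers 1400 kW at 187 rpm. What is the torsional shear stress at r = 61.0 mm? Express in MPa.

2.80 MPa

ω = 2π·187/60 = 19.58 rad/s, so T = P/ω = 1400×10³ / 19.58 = 71490 N·m.
J = πd⁴/32 = π(0.355)⁴/32 = 1.559×10^-3 m⁴.
Shear stress varies linearly with radius: τ = T·r/J = 71490 × 0.0610 / 1.559×10^-3 = 2.797×10^6 Pa.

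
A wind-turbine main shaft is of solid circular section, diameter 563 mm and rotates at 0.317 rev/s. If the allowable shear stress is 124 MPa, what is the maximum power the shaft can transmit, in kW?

J = πd⁴/32 = π(0.563)⁴/32 = 9.864×10^-3 m⁴.
T_max = τ_allow·J/r = 1.24×10^8 × 9.864×10^-3 / 0.281 = 4.345e6 N·m.
ω = 2π·0.317 = 1.992 rad/s, so P_max = T_max·ω = 8.654×10^6 W.

8650 kW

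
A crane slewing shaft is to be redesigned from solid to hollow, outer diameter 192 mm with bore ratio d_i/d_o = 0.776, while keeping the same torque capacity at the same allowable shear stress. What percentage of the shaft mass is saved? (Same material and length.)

46.3 %

Equal τ_max and T ⇒ the solid shaft needs d_s³ = d_o³(1−k⁴), so d_s = 192·(1−0.776⁴)^(1/3) = 165.2 mm.
Area ratio A_h/A_s = d_o²(1−k²)/d_s² = (1−k²)/(1−k⁴)^(2/3) = 0.5371.
Mass saving = 1 − 0.5371 = 46.3 %.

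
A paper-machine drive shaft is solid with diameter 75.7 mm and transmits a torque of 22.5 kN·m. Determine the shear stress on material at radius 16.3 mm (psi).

J = πd⁴/32 = π(0.0757)⁴/32 = 3.224×10^-6 m⁴.
Shear stress varies linearly with radius: τ = T·r/J = 22500 × 0.0163 / 3.224×10^-6 = 1.138×10^8 Pa.

16500 psi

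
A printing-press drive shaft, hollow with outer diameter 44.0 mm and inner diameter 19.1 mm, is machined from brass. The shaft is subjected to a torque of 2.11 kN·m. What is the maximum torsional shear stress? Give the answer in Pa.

J = π(d_o⁴ − d_i⁴)/32 = π(0.0440⁴ − 0.0191⁴)/32 = 3.549×10^-7 m⁴.
τ_max = T·r/J = 2110 × 0.0220 / 3.549×10^-7 = 1.308×10^8 Pa.

1.31e8 Pa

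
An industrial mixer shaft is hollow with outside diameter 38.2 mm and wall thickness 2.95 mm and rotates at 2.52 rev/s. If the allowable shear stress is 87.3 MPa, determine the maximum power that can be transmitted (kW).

J = π(d_o⁴ − d_i⁴)/32 = π(0.0382⁴ − 0.0323⁴)/32 = 1.022×10^-7 m⁴.
T_max = τ_allow·J/r = 8.73×10^7 × 1.022×10^-7 / 0.0191 = 467.1 N·m.
ω = 2π·2.52 = 15.83 rad/s, so P_max = T_max·ω = 7396 W.

7.40 kW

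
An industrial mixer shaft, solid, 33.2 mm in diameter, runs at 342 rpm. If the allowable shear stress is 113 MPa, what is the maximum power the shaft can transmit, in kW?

J = πd⁴/32 = π(0.0332)⁴/32 = 1.193×10^-7 m⁴.
T_max = τ_allow·J/r = 1.13×10^8 × 1.193×10^-7 / 0.0166 = 811.9 N·m.
ω = 2π·342/60 = 35.81 rad/s, so P_max = T_max·ω = 2.908×10^4 W.

29.1 kW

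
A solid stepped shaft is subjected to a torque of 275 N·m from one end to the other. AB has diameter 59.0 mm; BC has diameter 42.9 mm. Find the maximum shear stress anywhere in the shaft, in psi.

2570 psi

Under the same torque, τ_max = 16T/(πd³) is largest where d is smallest — segment BC (d = 42.9 mm).
τ_max = 16·275.0/(π·(0.0429)³) = 1.774×10^7 Pa.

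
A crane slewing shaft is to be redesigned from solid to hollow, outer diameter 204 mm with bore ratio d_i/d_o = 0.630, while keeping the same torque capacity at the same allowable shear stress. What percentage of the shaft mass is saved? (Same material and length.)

32.4 %

Equal τ_max and T ⇒ the solid shaft needs d_s³ = d_o³(1−k⁴), so d_s = 204·(1−0.630⁴)^(1/3) = 192.7 mm.
Area ratio A_h/A_s = d_o²(1−k²)/d_s² = (1−k²)/(1−k⁴)^(2/3) = 0.6761.
Mass saving = 1 − 0.6761 = 32.4 %.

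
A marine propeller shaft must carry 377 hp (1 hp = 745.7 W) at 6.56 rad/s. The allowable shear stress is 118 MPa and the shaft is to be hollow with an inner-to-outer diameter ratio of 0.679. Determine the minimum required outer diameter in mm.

ω = 6.56 rad/s, so T = P/ω = 377×745.7 / 6.560 = 42860 N·m.
For a hollow shaft with d_i/d_o = 0.679: τ_max = 16T/(π d_o³ (1−k⁴)), so d_o = [16T/(π τ_allow (1−k⁴))]^(1/3) = [16·42860/(π·1.18×10^8·0.7874)]^(1/3) = 0.1329 m.

133 mm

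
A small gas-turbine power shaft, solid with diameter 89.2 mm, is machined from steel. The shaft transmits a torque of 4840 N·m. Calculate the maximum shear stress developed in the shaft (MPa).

34.7 MPa

J = πd⁴/32 = π(0.0892)⁴/32 = 6.215×10^-6 m⁴.
τ_max = T·r/J = 4840 × 0.0446 / 6.215×10^-6 = 3.473×10^7 Pa.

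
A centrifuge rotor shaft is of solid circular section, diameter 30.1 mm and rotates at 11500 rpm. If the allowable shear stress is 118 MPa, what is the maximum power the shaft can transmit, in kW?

J = πd⁴/32 = π(0.0301)⁴/32 = 8.059×10^-8 m⁴.
T_max = τ_allow·J/r = 1.18×10^8 × 8.059×10^-8 / 0.0151 = 631.8 N·m.
ω = 2π·11500/60 = 1204 rad/s, so P_max = T_max·ω = 7.609×10^5 W.

761 kW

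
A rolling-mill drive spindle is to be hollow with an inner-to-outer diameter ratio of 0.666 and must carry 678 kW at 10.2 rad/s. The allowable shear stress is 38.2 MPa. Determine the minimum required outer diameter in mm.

ω = 10.2 rad/s, so T = P/ω = 678×10³ / 10.20 = 66470 N·m.
For a hollow shaft with d_i/d_o = 0.666: τ_max = 16T/(π d_o³ (1−k⁴)), so d_o = [16T/(π τ_allow (1−k⁴))]^(1/3) = [16·66470/(π·3.82×10^7·0.8033)]^(1/3) = 0.2226 m.

223 mm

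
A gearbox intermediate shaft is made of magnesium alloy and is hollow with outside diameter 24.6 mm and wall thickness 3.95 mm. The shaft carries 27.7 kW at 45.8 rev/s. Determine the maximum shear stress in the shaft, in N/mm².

41.8 N/mm²

ω = 2π·45.8 = 287.8 rad/s, so T = P/ω = 27.7×10³ / 287.8 = 96.26 N·m.
J = π(d_o⁴ − d_i⁴)/32 = π(0.0246⁴ − 0.0167⁴)/32 = 2.832×10^-8 m⁴.
τ_max = T·r/J = 96.26 × 0.0123 / 2.832×10^-8 = 4.181×10^7 Pa.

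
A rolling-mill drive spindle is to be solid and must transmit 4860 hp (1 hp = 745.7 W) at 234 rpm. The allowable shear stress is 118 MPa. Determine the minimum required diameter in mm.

186 mm

ω = 2π·234/60 = 24.50 rad/s, so T = P/ω = 4860×745.7 / 24.50 = 147900 N·m.
For a solid shaft τ_max = 16T/(πd³), so d = (16T/(π τ_allow))^(1/3) = (16·147900/(π·1.18×10^8))^(1/3) = 0.1855 m.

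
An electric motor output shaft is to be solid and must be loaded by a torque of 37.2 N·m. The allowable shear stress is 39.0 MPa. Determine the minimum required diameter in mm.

For a solid shaft τ_max = 16T/(πd³), so d = (16T/(π τ_allow))^(1/3) = (16·37.20/(π·3.90×10^7))^(1/3) = 0.01694 m.

16.9 mm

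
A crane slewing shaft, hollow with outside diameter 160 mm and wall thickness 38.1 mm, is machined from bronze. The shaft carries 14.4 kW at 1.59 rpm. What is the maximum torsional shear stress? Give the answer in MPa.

ω = 2π·1.59/60 = 0.1665 rad/s, so T = P/ω = 14.4×10³ / 0.1665 = 86480 N·m.
J = π(d_o⁴ − d_i⁴)/32 = π(0.160⁴ − 0.0838⁴)/32 = 5.950×10^-5 m⁴.
τ_max = T·r/J = 86480 × 0.0800 / 5.950×10^-5 = 1.163×10^8 Pa.

116 MPa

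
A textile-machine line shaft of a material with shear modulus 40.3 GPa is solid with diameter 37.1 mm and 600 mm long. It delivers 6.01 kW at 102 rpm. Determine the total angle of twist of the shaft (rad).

0.0450 rad

ω = 2π·102/60 = 10.68 rad/s, so T = P/ω = 6.01×10³ / 10.68 = 562.7 N·m.
J = πd⁴/32 = π(0.0371)⁴/32 = 1.860×10^-7 m⁴.
θ = T·L/(G·J) = 562.7 × 0.600 / (40.3×10⁹ × 1.860×10^-7) = 0.04504 rad.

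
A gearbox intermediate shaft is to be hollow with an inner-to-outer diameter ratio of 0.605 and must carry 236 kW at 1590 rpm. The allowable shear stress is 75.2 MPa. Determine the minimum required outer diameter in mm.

48.0 mm

ω = 2π·1590/60 = 166.5 rad/s, so T = P/ω = 236×10³ / 166.5 = 1417 N·m.
For a hollow shaft with d_i/d_o = 0.605: τ_max = 16T/(π d_o³ (1−k⁴)), so d_o = [16T/(π τ_allow (1−k⁴))]^(1/3) = [16·1417/(π·7.52×10^7·0.8660)]^(1/3) = 0.04804 m.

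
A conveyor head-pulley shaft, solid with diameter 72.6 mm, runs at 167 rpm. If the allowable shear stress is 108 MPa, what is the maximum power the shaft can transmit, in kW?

142 kW

J = πd⁴/32 = π(0.0726)⁴/32 = 2.727×10^-6 m⁴.
T_max = τ_allow·J/r = 1.08×10^8 × 2.727×10^-6 / 0.0363 = 8115 N·m.
ω = 2π·167/60 = 17.49 rad/s, so P_max = T_max·ω = 1.419×10^5 W.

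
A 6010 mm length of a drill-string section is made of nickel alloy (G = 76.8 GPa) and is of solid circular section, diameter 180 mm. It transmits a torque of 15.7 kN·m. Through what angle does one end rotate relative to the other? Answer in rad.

0.0119 rad

J = πd⁴/32 = π(0.180)⁴/32 = 1.031×10^-4 m⁴.
θ = T·L/(G·J) = 15700 × 6.01 / (76.8×10⁹ × 1.031×10^-4) = 0.01192 rad.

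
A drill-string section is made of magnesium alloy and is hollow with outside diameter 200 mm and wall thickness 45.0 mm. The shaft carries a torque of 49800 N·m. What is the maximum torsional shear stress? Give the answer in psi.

5060 psi

J = π(d_o⁴ − d_i⁴)/32 = π(0.200⁴ − 0.110⁴)/32 = 1.427×10^-4 m⁴.
τ_max = T·r/J = 49800 × 0.100 / 1.427×10^-4 = 3.490×10^7 Pa.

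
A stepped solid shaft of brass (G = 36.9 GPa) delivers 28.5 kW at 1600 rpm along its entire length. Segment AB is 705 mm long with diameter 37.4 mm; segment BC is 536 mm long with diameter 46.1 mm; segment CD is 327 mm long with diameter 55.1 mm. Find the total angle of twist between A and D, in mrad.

24.2 mrad

ω = 2π·1600/60 = 167.6 rad/s, so T = P/ω = 28.5×10³ / 167.6 = 170.1 N·m.
J_AB = π(0.0374)⁴/32 = 1.92×10^-7 m⁴; J_BC = π(0.0461)⁴/32 = 4.43×10^-7 m⁴; J_CD = π(0.0551)⁴/32 = 9.05×10^-7 m⁴.
θ = (T/G)·Σ L_i/J_i = (170.1/36.9×10⁹)·(0.705/1.92×10^-7 + 0.536/4.43×10^-7 + 0.327/9.05×10^-7) = 0.02416 rad.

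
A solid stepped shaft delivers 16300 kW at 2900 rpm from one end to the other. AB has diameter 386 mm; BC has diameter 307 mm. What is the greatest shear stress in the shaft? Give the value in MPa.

9.45 MPa

ω = 2π·2900/60 = 303.7 rad/s, so T = P/ω = 16300×10³ / 303.7 = 53670 N·m.
Under the same torque, τ_max = 16T/(πd³) is largest where d is smallest — segment BC (d = 307 mm).
τ_max = 16·53670/(π·(0.307)³) = 9.447×10^6 Pa.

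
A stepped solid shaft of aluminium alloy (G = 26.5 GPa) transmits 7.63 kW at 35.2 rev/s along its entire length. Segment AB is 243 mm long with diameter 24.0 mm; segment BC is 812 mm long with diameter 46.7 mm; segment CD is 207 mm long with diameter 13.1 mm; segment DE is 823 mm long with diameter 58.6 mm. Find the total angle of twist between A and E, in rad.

0.106 rad

ω = 2π·35.2 = 221.2 rad/s, so T = P/ω = 7.63×10³ / 221.2 = 34.50 N·m.
J_AB = π(0.0240)⁴/32 = 3.26×10^-8 m⁴; J_BC = π(0.0467)⁴/32 = 4.67×10^-7 m⁴; J_CD = π(0.0131)⁴/32 = 2.89×10^-9 m⁴; J_DE = π(0.0586)⁴/32 = 1.16×10^-6 m⁴.
θ = (T/G)·Σ L_i/J_i = (34.50/26.5×10⁹)·(0.243/3.26×10^-8 + 0.812/4.67×10^-7 + 0.207/2.89×10^-9 + 0.823/1.16×10^-6) = 0.1061 rad.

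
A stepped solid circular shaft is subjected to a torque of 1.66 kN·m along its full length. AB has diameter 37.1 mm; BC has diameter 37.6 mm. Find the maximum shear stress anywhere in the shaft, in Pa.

Under the same torque, τ_max = 16T/(πd³) is largest where d is smallest — segment AB (d = 37.1 mm).
τ_max = 16·1660/(π·(0.0371)³) = 1.656×10^8 Pa.

1.66e8 Pa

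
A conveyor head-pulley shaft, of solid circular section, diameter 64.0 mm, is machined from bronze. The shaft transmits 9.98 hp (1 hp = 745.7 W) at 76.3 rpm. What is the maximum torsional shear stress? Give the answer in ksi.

ω = 2π·76.3/60 = 7.990 rad/s, so T = P/ω = 9.98×745.7 / 7.990 = 931.4 N·m.
J = πd⁴/32 = π(0.0640)⁴/32 = 1.647×10^-6 m⁴.
τ_max = T·r/J = 931.4 × 0.0320 / 1.647×10^-6 = 1.810×10^7 Pa.

2.62 ksi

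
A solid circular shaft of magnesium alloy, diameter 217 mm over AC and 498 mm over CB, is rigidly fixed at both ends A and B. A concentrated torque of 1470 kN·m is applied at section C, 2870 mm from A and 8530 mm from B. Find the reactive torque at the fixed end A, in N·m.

Compatibility: T_A·a/J_AC = T_B·b/J_CB with T_A + T_B = T₀.
J_AC = 2.18×10^-4 m⁴, J_CB = 6.04×10^-3 m⁴, so T_A = T₀·(J_AC/a)/((J_AC/a)+(J_CB/b)) = 142300 N·m, T_B = 1.328e6 N·m.

142000 N·m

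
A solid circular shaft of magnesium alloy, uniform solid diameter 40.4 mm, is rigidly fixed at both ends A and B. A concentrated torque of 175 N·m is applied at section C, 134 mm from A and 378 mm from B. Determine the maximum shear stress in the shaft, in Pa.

With uniform GJ and both ends fixed, compatibility θ_AC = θ_CB gives T_A·a = T_B·b, together with T_A + T_B = T₀.
T_A = T₀·b/(a+b) = 175.0·378/512.0 = 129.2 N·m; T_B = 45.80 N·m.
τ in each portion: τ_AC = 9.98×10^6 Pa, τ_CB = 3.54×10^6 Pa; maximum is in AC.
τ_max = T_AC·r/J = 129.2·0.0202/2.62×10^-7 = 9.979×10^6 Pa.

9.98e6 Pa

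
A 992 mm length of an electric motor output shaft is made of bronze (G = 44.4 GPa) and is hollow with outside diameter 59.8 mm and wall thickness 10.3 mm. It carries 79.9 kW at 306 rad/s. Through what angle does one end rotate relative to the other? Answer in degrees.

ω = 306 rad/s, so T = P/ω = 79.9×10³ / 306.0 = 261.1 N·m.
J = π(d_o⁴ − d_i⁴)/32 = π(0.0598⁴ − 0.0392⁴)/32 = 1.024×10^-6 m⁴.
θ = T·L/(G·J) = 261.1 × 0.992 / (44.4×10⁹ × 1.024×10^-6) = 5.699×10^-3 rad.

0.327°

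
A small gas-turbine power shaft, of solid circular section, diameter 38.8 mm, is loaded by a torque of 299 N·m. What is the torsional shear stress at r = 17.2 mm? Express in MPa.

23.1 MPa

J = πd⁴/32 = π(0.0388)⁴/32 = 2.225×10^-7 m⁴.
Shear stress varies linearly with radius: τ = T·r/J = 299.0 × 0.0172 / 2.225×10^-7 = 2.311×10^7 Pa.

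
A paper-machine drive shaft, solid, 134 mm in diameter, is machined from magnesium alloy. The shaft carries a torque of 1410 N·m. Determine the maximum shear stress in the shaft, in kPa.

2980 kPa

J = πd⁴/32 = π(0.134)⁴/32 = 3.165×10^-5 m⁴.
τ_max = T·r/J = 1410 × 0.0670 / 3.165×10^-5 = 2.985×10^6 Pa.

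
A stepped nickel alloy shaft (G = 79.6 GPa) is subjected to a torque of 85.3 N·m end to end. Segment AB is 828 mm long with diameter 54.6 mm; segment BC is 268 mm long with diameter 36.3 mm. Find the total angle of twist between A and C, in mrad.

J_AB = π(0.0546)⁴/32 = 8.73×10^-7 m⁴; J_BC = π(0.0363)⁴/32 = 1.70×10^-7 m⁴.
θ = (T/G)·Σ L_i/J_i = (85.30/79.6×10⁹)·(0.828/8.73×10^-7 + 0.268/1.70×10^-7) = 2.702×10^-3 rad.

2.70 mrad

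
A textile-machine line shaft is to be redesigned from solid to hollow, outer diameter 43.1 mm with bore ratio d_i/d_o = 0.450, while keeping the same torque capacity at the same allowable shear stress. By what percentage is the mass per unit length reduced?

Equal τ_max and T ⇒ the solid shaft needs d_s³ = d_o³(1−k⁴), so d_s = 43.1·(1−0.450⁴)^(1/3) = 42.50 mm.
Area ratio A_h/A_s = d_o²(1−k²)/d_s² = (1−k²)/(1−k⁴)^(2/3) = 0.8201.
Mass saving = 1 − 0.8201 = 18.0 %.

18.0 %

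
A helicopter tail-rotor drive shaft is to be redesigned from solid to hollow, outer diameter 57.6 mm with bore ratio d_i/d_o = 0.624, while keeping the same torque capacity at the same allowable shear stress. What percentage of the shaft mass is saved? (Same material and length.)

31.9 %

Equal τ_max and T ⇒ the solid shaft needs d_s³ = d_o³(1−k⁴), so d_s = 57.6·(1−0.624⁴)^(1/3) = 54.53 mm.
Area ratio A_h/A_s = d_o²(1−k²)/d_s² = (1−k²)/(1−k⁴)^(2/3) = 0.6814.
Mass saving = 1 − 0.6814 = 31.9 %.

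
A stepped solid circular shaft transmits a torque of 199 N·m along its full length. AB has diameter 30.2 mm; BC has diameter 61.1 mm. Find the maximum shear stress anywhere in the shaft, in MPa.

36.8 MPa

Under the same torque, τ_max = 16T/(πd³) is largest where d is smallest — segment AB (d = 30.2 mm).
τ_max = 16·199.0/(π·(0.0302)³) = 3.680×10^7 Pa.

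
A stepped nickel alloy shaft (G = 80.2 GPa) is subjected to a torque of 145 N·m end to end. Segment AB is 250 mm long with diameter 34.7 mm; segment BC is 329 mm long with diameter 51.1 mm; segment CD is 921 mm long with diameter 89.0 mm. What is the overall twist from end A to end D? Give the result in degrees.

0.248°

J_AB = π(0.0347)⁴/32 = 1.42×10^-7 m⁴; J_BC = π(0.0511)⁴/32 = 6.69×10^-7 m⁴; J_CD = π(0.0890)⁴/32 = 6.16×10^-6 m⁴.
θ = (T/G)·Σ L_i/J_i = (145.0/80.2×10⁹)·(0.250/1.42×10^-7 + 0.329/6.69×10^-7 + 0.921/6.16×10^-6) = 4.334×10^-3 rad.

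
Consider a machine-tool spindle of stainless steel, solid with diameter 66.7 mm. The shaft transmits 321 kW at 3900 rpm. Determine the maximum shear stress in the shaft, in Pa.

1.35e7 Pa

ω = 2π·3900/60 = 408.4 rad/s, so T = P/ω = 321×10³ / 408.4 = 786.0 N·m.
J = πd⁴/32 = π(0.0667)⁴/32 = 1.943×10^-6 m⁴.
τ_max = T·r/J = 786.0 × 0.0334 / 1.943×10^-6 = 1.349×10^7 Pa.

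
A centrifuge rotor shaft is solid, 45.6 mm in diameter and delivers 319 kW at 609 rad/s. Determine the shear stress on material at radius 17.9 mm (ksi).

3.20 ksi

ω = 609 rad/s, so T = P/ω = 319×10³ / 609.0 = 523.8 N·m.
J = πd⁴/32 = π(0.0456)⁴/32 = 4.245×10^-7 m⁴.
Shear stress varies linearly with radius: τ = T·r/J = 523.8 × 0.0179 / 4.245×10^-7 = 2.209×10^7 Pa.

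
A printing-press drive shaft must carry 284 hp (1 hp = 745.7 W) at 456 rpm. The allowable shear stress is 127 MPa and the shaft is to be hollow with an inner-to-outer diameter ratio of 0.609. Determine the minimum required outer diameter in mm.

ω = 2π·456/60 = 47.75 rad/s, so T = P/ω = 284×745.7 / 47.75 = 4435 N·m.
For a hollow shaft with d_i/d_o = 0.609: τ_max = 16T/(π d_o³ (1−k⁴)), so d_o = [16T/(π τ_allow (1−k⁴))]^(1/3) = [16·4435/(π·1.27×10^8·0.8624)]^(1/3) = 0.05908 m.

59.1 mm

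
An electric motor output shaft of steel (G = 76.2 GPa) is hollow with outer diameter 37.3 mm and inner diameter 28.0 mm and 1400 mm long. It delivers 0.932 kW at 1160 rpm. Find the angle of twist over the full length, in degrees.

ω = 2π·1160/60 = 121.5 rad/s, so T = P/ω = 0.932×10³ / 121.5 = 7.672 N·m.
J = π(d_o⁴ − d_i⁴)/32 = π(0.0373⁴ − 0.0280⁴)/32 = 1.297×10^-7 m⁴.
θ = T·L/(G·J) = 7.672 × 1.40 / (76.2×10⁹ × 1.297×10^-7) = 1.087×10^-3 rad.

0.0623°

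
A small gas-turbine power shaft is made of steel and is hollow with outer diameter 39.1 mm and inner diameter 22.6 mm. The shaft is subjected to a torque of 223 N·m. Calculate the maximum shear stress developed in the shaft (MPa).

21.4 MPa

J = π(d_o⁴ − d_i⁴)/32 = π(0.0391⁴ − 0.0226⁴)/32 = 2.038×10^-7 m⁴.
τ_max = T·r/J = 223.0 × 0.0196 / 2.038×10^-7 = 2.139×10^7 Pa.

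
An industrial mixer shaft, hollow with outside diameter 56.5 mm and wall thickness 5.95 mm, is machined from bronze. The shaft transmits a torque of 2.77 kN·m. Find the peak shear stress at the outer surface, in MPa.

128 MPa

J = π(d_o⁴ − d_i⁴)/32 = π(0.0565⁴ − 0.0446⁴)/32 = 6.120×10^-7 m⁴.
τ_max = T·r/J = 2770 × 0.0283 / 6.120×10^-7 = 1.279×10^8 Pa.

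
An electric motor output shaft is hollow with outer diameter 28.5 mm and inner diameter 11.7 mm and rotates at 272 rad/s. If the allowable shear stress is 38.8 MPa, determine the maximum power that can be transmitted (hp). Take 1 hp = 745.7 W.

J = π(d_o⁴ − d_i⁴)/32 = π(0.0285⁴ − 0.0117⁴)/32 = 6.293×10^-8 m⁴.
T_max = τ_allow·J/r = 3.88×10^7 × 6.293×10^-8 / 0.0143 = 171.3 N·m.
ω = 272 rad/s, so P_max = T_max·ω = 4.661×10^4 W.

62.5 hp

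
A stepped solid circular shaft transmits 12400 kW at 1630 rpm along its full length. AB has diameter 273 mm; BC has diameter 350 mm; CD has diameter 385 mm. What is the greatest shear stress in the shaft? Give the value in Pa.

ω = 2π·1630/60 = 170.7 rad/s, so T = P/ω = 12400×10³ / 170.7 = 72640 N·m.
Under the same torque, τ_max = 16T/(πd³) is largest where d is smallest — segment AB (d = 273 mm).
τ_max = 16·72640/(π·(0.273)³) = 1.818×10^7 Pa.

1.82e7 Pa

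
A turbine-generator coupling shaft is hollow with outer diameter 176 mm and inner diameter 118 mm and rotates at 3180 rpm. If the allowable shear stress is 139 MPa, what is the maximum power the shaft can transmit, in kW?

39500 kW

J = π(d_o⁴ − d_i⁴)/32 = π(0.176⁴ − 0.118⁴)/32 = 7.517×10^-5 m⁴.
T_max = τ_allow·J/r = 1.39×10^8 × 7.517×10^-5 / 0.0880 = 118700 N·m.
ω = 2π·3180/60 = 333.0 rad/s, so P_max = T_max·ω = 3.954×10^7 W.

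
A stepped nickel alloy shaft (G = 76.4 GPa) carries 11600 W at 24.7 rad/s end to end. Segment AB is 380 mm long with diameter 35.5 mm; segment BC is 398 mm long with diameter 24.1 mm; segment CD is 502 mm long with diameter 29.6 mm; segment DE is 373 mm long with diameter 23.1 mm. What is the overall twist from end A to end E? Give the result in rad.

0.212 rad

ω = 24.7 rad/s, so T = P/ω = 11600 / 24.70 = 469.6 N·m.
J_AB = π(0.0355)⁴/32 = 1.56×10^-7 m⁴; J_BC = π(0.0241)⁴/32 = 3.31×10^-8 m⁴; J_CD = π(0.0296)⁴/32 = 7.54×10^-8 m⁴; J_DE = π(0.0231)⁴/32 = 2.80×10^-8 m⁴.
θ = (T/G)·Σ L_i/J_i = (469.6/76.4×10⁹)·(0.380/1.56×10^-7 + 0.398/3.31×10^-8 + 0.502/7.54×10^-8 + 0.373/2.80×10^-8) = 0.2118 rad.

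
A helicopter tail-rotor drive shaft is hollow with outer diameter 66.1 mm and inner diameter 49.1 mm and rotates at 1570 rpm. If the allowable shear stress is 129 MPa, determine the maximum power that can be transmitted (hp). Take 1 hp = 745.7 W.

1120 hp

J = π(d_o⁴ − d_i⁴)/32 = π(0.0661⁴ − 0.0491⁴)/32 = 1.304×10^-6 m⁴.
T_max = τ_allow·J/r = 1.29×10^8 × 1.304×10^-6 / 0.0330 = 5088 N·m.
ω = 2π·1570/60 = 164.4 rad/s, so P_max = T_max·ω = 8.365×10^5 W.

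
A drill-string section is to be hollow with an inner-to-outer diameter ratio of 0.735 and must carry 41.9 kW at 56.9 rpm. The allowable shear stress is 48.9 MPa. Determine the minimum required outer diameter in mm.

101 mm

ω = 2π·56.9/60 = 5.959 rad/s, so T = P/ω = 41.9×10³ / 5.959 = 7032 N·m.
For a hollow shaft with d_i/d_o = 0.735: τ_max = 16T/(π d_o³ (1−k⁴)), so d_o = [16T/(π τ_allow (1−k⁴))]^(1/3) = [16·7032/(π·4.89×10^7·0.7082)]^(1/3) = 0.1011 m.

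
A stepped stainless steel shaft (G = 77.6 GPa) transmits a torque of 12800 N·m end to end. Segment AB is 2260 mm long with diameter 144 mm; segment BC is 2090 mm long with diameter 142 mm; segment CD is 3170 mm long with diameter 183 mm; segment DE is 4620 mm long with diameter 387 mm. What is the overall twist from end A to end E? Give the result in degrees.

J_AB = π(0.144)⁴/32 = 4.22×10^-5 m⁴; J_BC = π(0.142)⁴/32 = 3.99×10^-5 m⁴; J_CD = π(0.183)⁴/32 = 1.10×10^-4 m⁴; J_DE = π(0.387)⁴/32 = 2.20×10^-3 m⁴.
θ = (T/G)·Σ L_i/J_i = (12800/77.6×10⁹)·(2.26/4.22×10^-5 + 2.09/3.99×10^-5 + 3.17/1.10×10^-4 + 4.62/2.20×10^-3) = 0.02256 rad.

1.29°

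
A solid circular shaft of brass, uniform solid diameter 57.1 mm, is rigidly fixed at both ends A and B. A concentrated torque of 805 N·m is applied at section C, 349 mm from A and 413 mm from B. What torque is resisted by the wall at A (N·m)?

With uniform GJ and both ends fixed, compatibility θ_AC = θ_CB gives T_A·a = T_B·b, together with T_A + T_B = T₀.
T_A = T₀·b/(a+b) = 805.0·413/762.0 = 436.3 N·m; T_B = 368.7 N·m.

436 N·m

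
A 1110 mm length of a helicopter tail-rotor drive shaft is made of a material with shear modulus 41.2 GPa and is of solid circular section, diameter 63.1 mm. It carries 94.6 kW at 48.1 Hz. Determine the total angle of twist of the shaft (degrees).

0.310°

ω = 2π·48.1 = 302.2 rad/s, so T = P/ω = 94.6×10³ / 302.2 = 313.0 N·m.
J = πd⁴/32 = π(0.0631)⁴/32 = 1.556×10^-6 m⁴.
θ = T·L/(G·J) = 313.0 × 1.11 / (41.2×10⁹ × 1.556×10^-6) = 5.418×10^-3 rad.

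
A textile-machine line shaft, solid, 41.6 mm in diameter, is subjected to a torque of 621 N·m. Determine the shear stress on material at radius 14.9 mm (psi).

4560 psi

J = πd⁴/32 = π(0.0416)⁴/32 = 2.940×10^-7 m⁴.
Shear stress varies linearly with radius: τ = T·r/J = 621.0 × 0.0149 / 2.940×10^-7 = 3.147×10^7 Pa.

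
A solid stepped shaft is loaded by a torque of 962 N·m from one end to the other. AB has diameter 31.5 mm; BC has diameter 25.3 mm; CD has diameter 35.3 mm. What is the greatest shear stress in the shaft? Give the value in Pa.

3.03e8 Pa

Under the same torque, τ_max = 16T/(πd³) is largest where d is smallest — segment BC (d = 25.3 mm).
τ_max = 16·962.0/(π·(0.0253)³) = 3.025×10^8 Pa.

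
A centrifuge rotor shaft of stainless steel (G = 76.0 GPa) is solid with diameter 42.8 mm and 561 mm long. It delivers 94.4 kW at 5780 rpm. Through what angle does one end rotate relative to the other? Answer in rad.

ω = 2π·5780/60 = 605.3 rad/s, so T = P/ω = 94.4×10³ / 605.3 = 156.0 N·m.
J = πd⁴/32 = π(0.0428)⁴/32 = 3.294×10^-7 m⁴.
θ = T·L/(G·J) = 156.0 × 0.561 / (76.0×10⁹ × 3.294×10^-7) = 3.495×10^-3 rad.

0.00349 rad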